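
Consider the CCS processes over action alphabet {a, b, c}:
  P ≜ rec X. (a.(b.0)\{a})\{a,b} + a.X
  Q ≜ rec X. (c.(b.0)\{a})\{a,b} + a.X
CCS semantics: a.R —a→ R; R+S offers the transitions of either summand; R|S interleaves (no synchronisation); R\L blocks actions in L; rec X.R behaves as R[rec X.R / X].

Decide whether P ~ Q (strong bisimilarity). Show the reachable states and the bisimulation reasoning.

NO

Reachable graph of P (1 states):
  u0 = rec X. (a.(b.0)\{a})\{a,b} + a.X → --a--▸ u0
Reachable graph of Q (2 states):
  v0 = rec X. (c.(b.0)\{a})\{a,b} + a.X → --a--▸ v0, --c--▸ v1
  v1 = (b.0)\{a}\{a,b} → ·
Coarsest stable partition (strong bisimilarity classes):
  B0 = {u0}
  B1 = {v0}
  B2 = {v1}
u0 ∈ B0, v0 ∈ B1 → different blocks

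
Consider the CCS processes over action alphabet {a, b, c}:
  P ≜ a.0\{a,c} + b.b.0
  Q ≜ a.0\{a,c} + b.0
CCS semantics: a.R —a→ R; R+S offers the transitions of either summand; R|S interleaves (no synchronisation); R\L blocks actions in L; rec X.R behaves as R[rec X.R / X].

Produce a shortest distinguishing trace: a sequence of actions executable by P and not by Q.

Reachable graph of P (4 states):
  m0 = a.0\{a,c} + b.b.0 :: ··a··> m1, ··b··> m2
  m1 = 0\{a,c} :: stopped
  m2 = b.0 :: ··b··> m3
  m3 = 0 :: stopped
Reachable graph of Q (3 states):
  n0 = a.0\{a,c} + b.0 :: ··a··> n1, ··b··> n2
  n1 = 0\{a,c} :: stopped
  n2 = 0 :: stopped
Executing bb from P (initial set {m0}):
  after b @ step 1: {m2}
  after b @ step 2: {m3}
  ✓ P
Executing bb from Q (initial set {n0}):
  after b @ step 1: {n2}
  after b @ step 2: ∅  — Q cannot continue

bb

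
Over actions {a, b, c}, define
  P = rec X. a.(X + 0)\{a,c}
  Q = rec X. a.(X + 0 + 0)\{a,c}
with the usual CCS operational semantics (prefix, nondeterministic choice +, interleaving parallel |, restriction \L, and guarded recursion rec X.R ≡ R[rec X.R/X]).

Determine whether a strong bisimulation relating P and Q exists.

P's transition system — 2 states:
  u0 = rec X. a.(X + 0)\{a,c} :: --a--▸ u1
  u1 = ((rec X. a.(X + 0)\{a,c}) + 0)\{a,c} :: stopped
Q's transition system — 2 states:
  v0 = rec X. a.(X + 0 + 0)\{a,c} :: --a--▸ v1
  v1 = ((rec X. a.(X + 0 + 0)\{a,c}) + 0 + 0)\{a,c} :: stopped
Bisimilarity quotient blocks:
  B0 = {u0, v0}
  B1 = {u1, v1}
u0 ∈ B0, v0 ∈ B0 → same block

P ~ Q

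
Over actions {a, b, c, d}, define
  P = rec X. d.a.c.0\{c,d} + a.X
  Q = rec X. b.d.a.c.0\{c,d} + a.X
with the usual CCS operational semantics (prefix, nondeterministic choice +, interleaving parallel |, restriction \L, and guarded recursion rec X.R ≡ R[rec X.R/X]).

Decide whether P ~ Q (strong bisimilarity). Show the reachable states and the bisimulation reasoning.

LTS(P): 4 reachable states
  m0 = rec X. d.a.c.0\{c,d} + a.X :: =a=> m0, =d=> m1
  m1 = a.c.0\{c,d} :: =a=> m2
  m2 = c.0\{c,d} :: =c=> m3
  m3 = 0\{c,d} :: stopped
LTS(Q): 5 reachable states
  n0 = rec X. b.d.a.c.0\{c,d} + a.X :: =a=> n0, =b=> n1
  n1 = d.a.c.0\{c,d} :: =d=> n2
  n2 = a.c.0\{c,d} :: =a=> n3
  n3 = c.0\{c,d} :: =c=> n4
  n4 = 0\{c,d} :: stopped
Bisimilarity quotient blocks:
  B0 = {m0}
  B1 = {m1, n2}
  B2 = {m2, n3}
  B3 = {m3, n4}
  B4 = {n0}
  B5 = {n1}
m0 ∈ B0, n0 ∈ B4 → different blocks

P ≁ Q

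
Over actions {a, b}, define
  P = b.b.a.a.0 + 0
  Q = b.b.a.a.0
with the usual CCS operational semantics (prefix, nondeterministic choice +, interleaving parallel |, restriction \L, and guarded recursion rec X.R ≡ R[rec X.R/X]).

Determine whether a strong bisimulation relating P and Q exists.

P's transition system — 5 states:
  p0 = b.b.a.a.0 + 0 → —b→ p1
  p1 = b.a.a.0 → —b→ p2
  p2 = a.a.0 → —a→ p3
  p3 = a.0 → —a→ p4
  p4 = 0 → ∅
Q's transition system — 5 states:
  q0 = b.b.a.a.0 → —b→ q1
  q1 = b.a.a.0 → —b→ q2
  q2 = a.a.0 → —a→ q3
  q3 = a.0 → —a→ q4
  q4 = 0 → ∅
Partition-refinement fixed point:
  B0 = {p0, q0}
  B1 = {p1, q1}
  B2 = {p2, q2}
  B3 = {p3, q3}
  B4 = {p4, q4}
p0 ∈ B0, q0 ∈ B0 → same block

bisimilar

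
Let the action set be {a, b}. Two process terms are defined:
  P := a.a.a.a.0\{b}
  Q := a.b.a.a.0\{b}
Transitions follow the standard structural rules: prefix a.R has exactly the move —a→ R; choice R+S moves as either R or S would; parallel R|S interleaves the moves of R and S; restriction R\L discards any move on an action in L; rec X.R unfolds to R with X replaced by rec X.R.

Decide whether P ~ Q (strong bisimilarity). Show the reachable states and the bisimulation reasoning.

P ≁ Q

LTS(P): 5 reachable states
  s0 = a.a.a.a.0\{b} → =a=> s1
  s1 = a.a.a.0\{b} → =a=> s2
  s2 = a.a.0\{b} → =a=> s3
  s3 = a.0\{b} → =a=> s4
  s4 = 0\{b} → ·
LTS(Q): 5 reachable states
  t0 = a.b.a.a.0\{b} → =a=> t1
  t1 = b.a.a.0\{b} → =b=> t2
  t2 = a.a.0\{b} → =a=> t3
  t3 = a.0\{b} → =a=> t4
  t4 = 0\{b} → ·
Coarsest stable partition (strong bisimilarity classes):
  B0 = {s0}
  B1 = {s1}
  B2 = {s2, t2}
  B3 = {s3, t3}
  B4 = {s4, t4}
  B5 = {t0}
  B6 = {t1}
s0 ∈ B0, t0 ∈ B5 → different blocks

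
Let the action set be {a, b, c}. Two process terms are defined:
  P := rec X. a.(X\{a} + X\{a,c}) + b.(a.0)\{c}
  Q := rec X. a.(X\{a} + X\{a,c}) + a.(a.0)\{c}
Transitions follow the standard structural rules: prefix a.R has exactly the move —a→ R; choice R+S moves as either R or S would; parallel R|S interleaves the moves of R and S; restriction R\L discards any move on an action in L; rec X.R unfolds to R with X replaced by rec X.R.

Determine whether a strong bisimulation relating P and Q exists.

not bisimilar

LTS(P): 6 reachable states
  p0 = rec X. a.(X\{a} + X\{a,c}) + b.(a.0)\{c} | ··a··> p1, ··b··> p2
  p1 = (rec X. a.(X\{a} + X\{a,c}) + b.(a.0)\{c})\{a} + (rec X. a.(X\{a} + X\{a,c}) + b.(a.0)\{c})\{a,c} | ··b··> p3, ··b··> p4
  p2 = (a.0)\{c} | ··a··> p5
  p3 = (a.0)\{c}\{a,c} | deadlocked
  p4 = (a.0)\{c}\{a} | deadlocked
  p5 = 0\{c} | deadlocked
LTS(Q): 4 reachable states
  q0 = rec X. a.(X\{a} + X\{a,c}) + a.(a.0)\{c} | ··a··> q1, ··a··> q2
  q1 = (a.0)\{c} | ··a··> q3
  q2 = (rec X. a.(X\{a} + X\{a,c}) + a.(a.0)\{c})\{a} + (rec X. a.(X\{a} + X\{a,c}) + a.(a.0)\{c})\{a,c} | deadlocked
  q3 = 0\{c} | deadlocked
Coarsest stable partition (strong bisimilarity classes):
  B0 = {p0}
  B1 = {p2, q1}
  B2 = {p3, p4, p5, q2, q3}
  B3 = {p1}
  B4 = {q0}
p0 ∈ B0, q0 ∈ B4 → different blocks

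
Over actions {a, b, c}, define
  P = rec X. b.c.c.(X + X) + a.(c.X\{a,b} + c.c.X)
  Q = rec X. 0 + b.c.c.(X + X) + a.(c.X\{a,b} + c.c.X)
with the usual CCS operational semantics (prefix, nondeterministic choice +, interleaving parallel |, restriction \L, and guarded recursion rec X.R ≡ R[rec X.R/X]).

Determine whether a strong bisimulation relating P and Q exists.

YES

Reachable graph of P (7 states):
  m0 = rec X. b.c.c.(X + X) + a.(c.X\{a,b} + c.c.X) | -a-> m1, -b-> m2
  m1 = c.(rec X. b.c.c.(X + X) + a.(c.X\{a,b} + c.c.X))\{a,b} + c.c.(rec X. b.c.c.(X + X) + a.(c.X\{a,b} + c.c.X)) | -c-> m3, -c-> m4
  m2 = c.c.((rec X. b.c.c.(X + X) + a.(c.X\{a,b} + c.c.X)) + (rec X. b.c.c.(X + X) + a.(c.X\{a,b} + c.c.X))) | -c-> m5
  m3 = (rec X. b.c.c.(X + X) + a.(c.X\{a,b} + c.c.X))\{a,b} | (no moves)
  m4 = c.(rec X. b.c.c.(X + X) + a.(c.X\{a,b} + c.c.X)) | -c-> m0
  m5 = c.((rec X. b.c.c.(X + X) + a.(c.X\{a,b} + c.c.X)) + (rec X. b.c.c.(X + X) + a.(c.X\{a,b} + c.c.X))) | -c-> m6
  m6 = (rec X. b.c.c.(X + X) + a.(c.X\{a,b} + c.c.X)) + (rec X. b.c.c.(X + X) + a.(c.X\{a,b} + c.c.X)) | -a-> m1, -b-> m2
Reachable graph of Q (7 states):
  n0 = rec X. 0 + b.c.c.(X + X) + a.(c.X\{a,b} + c.c.X) | -a-> n1, -b-> n2
  n1 = c.(rec X. 0 + b.c.c.(X + X) + a.(c.X\{a,b} + c.c.X))\{a,b} + c.c.(rec X. 0 + b.c.c.(X + X) + a.(c.X\{a,b} + c.c.X)) | -c-> n3, -c-> n4
  n2 = c.c.((rec X. 0 + b.c.c.(X + X) + a.(c.X\{a,b} + c.c.X)) + (rec X. 0 + b.c.c.(X + X) + a.(c.X\{a,b} + c.c.X))) | -c-> n5
  n3 = (rec X. 0 + b.c.c.(X + X) + a.(c.X\{a,b} + c.c.X))\{a,b} | (no moves)
  n4 = c.(rec X. 0 + b.c.c.(X + X) + a.(c.X\{a,b} + c.c.X)) | -c-> n0
  n5 = c.((rec X. 0 + b.c.c.(X + X) + a.(c.X\{a,b} + c.c.X)) + (rec X. 0 + b.c.c.(X + X) + a.(c.X\{a,b} + c.c.X))) | -c-> n6
  n6 = (rec X. 0 + b.c.c.(X + X) + a.(c.X\{a,b} + c.c.X)) + (rec X. 0 + b.c.c.(X + X) + a.(c.X\{a,b} + c.c.X)) | -a-> n1, -b-> n2
Partition-refinement fixed point:
  B0 = {m0, m6, n0, n6}
  B1 = {m2, n2}
  B2 = {m4, m5, n4, n5}
  B3 = {m1, n1}
  B4 = {m3, n3}
m0 ∈ B0, n0 ∈ B0 → same block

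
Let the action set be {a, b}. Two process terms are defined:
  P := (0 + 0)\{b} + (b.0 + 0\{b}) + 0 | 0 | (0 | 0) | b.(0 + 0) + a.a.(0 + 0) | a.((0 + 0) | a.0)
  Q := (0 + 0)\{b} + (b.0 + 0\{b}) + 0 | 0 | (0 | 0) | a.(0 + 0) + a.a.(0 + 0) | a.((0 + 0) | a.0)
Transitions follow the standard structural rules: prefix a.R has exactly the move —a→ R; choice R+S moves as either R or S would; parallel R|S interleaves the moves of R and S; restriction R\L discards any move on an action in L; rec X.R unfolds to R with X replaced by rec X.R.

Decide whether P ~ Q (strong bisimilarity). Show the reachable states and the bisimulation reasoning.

NO

LTS(P): 11 reachable states
  m0 = (0 + 0)\{b} + (b.0 + 0\{b}) + 0 | 0 | (0 | 0) | b.(0 + 0) + a.a.(0 + 0) | a.((0 + 0) | a.0) ⊢ ··a··> m1, ··a··> m2, ··b··> m3, ··b··> m4
  m1 = a.(0 + 0) | a.((0 + 0) | a.0) ⊢ ··a··> m5, ··a··> m6
  m2 = a.a.(0 + 0) | ((0 + 0) | a.0) ⊢ ··a··> m6, ··a··> m7
  m3 = 0 ⊢ (no moves)
  m4 = 0 | 0 | (0 | 0) | (0 + 0) ⊢ (no moves)
  m5 = (0 + 0) | a.((0 + 0) | a.0) ⊢ ··a··> m8
  m6 = a.(0 + 0) | ((0 + 0) | a.0) ⊢ ··a··> m8, ··a··> m9
  m7 = a.a.(0 + 0) | ((0 + 0) | 0) ⊢ ··a··> m9
  m8 = (0 + 0) | ((0 + 0) | a.0) ⊢ ··a··> m10
  m9 = a.(0 + 0) | ((0 + 0) | 0) ⊢ ··a··> m10
  m10 = (0 + 0) | ((0 + 0) | 0) ⊢ (no moves)
LTS(Q): 11 reachable states
  n0 = (0 + 0)\{b} + (b.0 + 0\{b}) + 0 | 0 | (0 | 0) | a.(0 + 0) + a.a.(0 + 0) | a.((0 + 0) | a.0) ⊢ ··a··> n1, ··a··> n2, ··a··> n3, ··b··> n4
  n1 = 0 | 0 | (0 | 0) | (0 + 0) ⊢ (no moves)
  n2 = a.(0 + 0) | a.((0 + 0) | a.0) ⊢ ··a··> n5, ··a··> n6
  n3 = a.a.(0 + 0) | ((0 + 0) | a.0) ⊢ ··a··> n6, ··a··> n7
  n4 = 0 ⊢ (no moves)
  n5 = (0 + 0) | a.((0 + 0) | a.0) ⊢ ··a··> n8
  n6 = a.(0 + 0) | ((0 + 0) | a.0) ⊢ ··a··> n8, ··a··> n9
  n7 = a.a.(0 + 0) | ((0 + 0) | 0) ⊢ ··a··> n9
  n8 = (0 + 0) | ((0 + 0) | a.0) ⊢ ··a··> n10
  n9 = a.(0 + 0) | ((0 + 0) | 0) ⊢ ··a··> n10
  n10 = (0 + 0) | ((0 + 0) | 0) ⊢ (no moves)
Partition-refinement fixed point:
  B0 = {m0}
  B1 = {m1, m2, n2, n3}
  B2 = {m5, m6, m7, n5, n6, n7}
  B3 = {m8, m9, n8, n9}
  B4 = {m10, m3, m4, n1, n10, n4}
  B5 = {n0}
m0 ∈ B0, n0 ∈ B5 → different blocks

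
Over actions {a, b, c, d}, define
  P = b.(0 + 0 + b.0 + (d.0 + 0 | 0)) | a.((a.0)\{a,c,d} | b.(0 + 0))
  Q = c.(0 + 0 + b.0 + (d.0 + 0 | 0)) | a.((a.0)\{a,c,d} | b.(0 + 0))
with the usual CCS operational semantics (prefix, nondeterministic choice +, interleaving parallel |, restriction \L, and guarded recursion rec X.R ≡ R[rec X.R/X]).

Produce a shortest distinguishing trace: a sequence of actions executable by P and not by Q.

Reachable graph of P (9 states):
  u0 = b.(0 + 0 + b.0 + (d.0 + 0 | 0)) | a.((a.0)\{a,c,d} | b.(0 + 0)) | =a=> u1, =b=> u2
  u1 = b.(0 + 0 + b.0 + (d.0 + 0 | 0)) | ((a.0)\{a,c,d} | b.(0 + 0)) | =b=> u3, =b=> u4
  u2 = (0 + 0 + b.0 + (d.0 + 0 | 0)) | a.((a.0)\{a,c,d} | b.(0 + 0)) | =a=> u3, =b=> u5, =d=> u5
  u3 = (0 + 0 + b.0 + (d.0 + 0 | 0)) | ((a.0)\{a,c,d} | b.(0 + 0)) | =b=> u6, =b=> u7, =d=> u7
  u4 = b.(0 + 0 + b.0 + (d.0 + 0 | 0)) | ((a.0)\{a,c,d} | (0 + 0)) | =b=> u6
  u5 = 0 | a.((a.0)\{a,c,d} | b.(0 + 0)) | =a=> u7
  u6 = (0 + 0 + b.0 + (d.0 + 0 | 0)) | ((a.0)\{a,c,d} | (0 + 0)) | =b=> u8, =d=> u8
  u7 = 0 | ((a.0)\{a,c,d} | b.(0 + 0)) | =b=> u8
  u8 = 0 | ((a.0)\{a,c,d} | (0 + 0)) | deadlocked
Reachable graph of Q (9 states):
  v0 = c.(0 + 0 + b.0 + (d.0 + 0 | 0)) | a.((a.0)\{a,c,d} | b.(0 + 0)) | =a=> v1, =c=> v2
  v1 = c.(0 + 0 + b.0 + (d.0 + 0 | 0)) | ((a.0)\{a,c,d} | b.(0 + 0)) | =b=> v3, =c=> v4
  v2 = (0 + 0 + b.0 + (d.0 + 0 | 0)) | a.((a.0)\{a,c,d} | b.(0 + 0)) | =a=> v4, =b=> v5, =d=> v5
  v3 = c.(0 + 0 + b.0 + (d.0 + 0 | 0)) | ((a.0)\{a,c,d} | (0 + 0)) | =c=> v6
  v4 = (0 + 0 + b.0 + (d.0 + 0 | 0)) | ((a.0)\{a,c,d} | b.(0 + 0)) | =b=> v6, =b=> v7, =d=> v7
  v5 = 0 | a.((a.0)\{a,c,d} | b.(0 + 0)) | =a=> v7
  v6 = (0 + 0 + b.0 + (d.0 + 0 | 0)) | ((a.0)\{a,c,d} | (0 + 0)) | =b=> v8, =d=> v8
  v7 = 0 | ((a.0)\{a,c,d} | b.(0 + 0)) | =b=> v8
  v8 = 0 | ((a.0)\{a,c,d} | (0 + 0)) | deadlocked
Run σ = ⟨b⟩ on P: start {u0}
  step 1 (b): {u2}
  P completes σ.
Run σ = ⟨b⟩ on Q: start {v0}
  step 1 (b): ∅  — Q cannot continue

b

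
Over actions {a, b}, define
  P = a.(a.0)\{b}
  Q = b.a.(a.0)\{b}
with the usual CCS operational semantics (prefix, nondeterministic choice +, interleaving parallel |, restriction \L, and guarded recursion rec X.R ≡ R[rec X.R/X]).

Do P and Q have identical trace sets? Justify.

Reachable graph of P (3 states):
  m0 = a.(a.0)\{b} | -a-> m1
  m1 = (a.0)\{b} | -a-> m2
  m2 = 0\{b} | ∅
Reachable graph of Q (4 states):
  n0 = b.a.(a.0)\{b} | -b-> n1
  n1 = a.(a.0)\{b} | -a-> n2
  n2 = (a.0)\{b} | -a-> n3
  n3 = 0\{b} | ∅
Trace ⟨a⟩ through P, begin at {m0}:
  step 1 (a): {m1}
  ✓ P
Trace ⟨a⟩ through Q, begin at {n0}:
  step 1 (a): ∅ (Q stuck)

NO — witness ⟨a⟩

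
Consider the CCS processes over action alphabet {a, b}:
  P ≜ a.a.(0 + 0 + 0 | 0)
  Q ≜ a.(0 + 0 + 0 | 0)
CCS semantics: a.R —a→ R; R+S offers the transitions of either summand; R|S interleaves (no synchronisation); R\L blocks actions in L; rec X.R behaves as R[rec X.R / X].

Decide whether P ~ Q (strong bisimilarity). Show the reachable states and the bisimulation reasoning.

not bisimilar

P's transition system — 3 states:
  u0 = a.a.(0 + 0 + 0 | 0) → --a--▸ u1
  u1 = a.(0 + 0 + 0 | 0) → --a--▸ u2
  u2 = 0 + 0 + 0 | 0 → (no moves)
Q's transition system — 2 states:
  v0 = a.(0 + 0 + 0 | 0) → --a--▸ v1
  v1 = 0 + 0 + 0 | 0 → (no moves)
Partition-refinement fixed point:
  B0 = {u0}
  B1 = {u1, v0}
  B2 = {u2, v1}
u0 ∈ B0, v0 ∈ B1 → different blocks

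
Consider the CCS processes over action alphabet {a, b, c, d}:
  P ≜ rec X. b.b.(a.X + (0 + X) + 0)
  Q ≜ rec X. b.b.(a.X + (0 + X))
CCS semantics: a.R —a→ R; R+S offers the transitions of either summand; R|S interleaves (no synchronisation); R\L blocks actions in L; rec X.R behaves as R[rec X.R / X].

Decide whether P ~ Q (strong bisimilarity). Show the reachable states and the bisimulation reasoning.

Reachable graph of P (3 states):
  s0 = rec X. b.b.(a.X + (0 + X) + 0) :: --b--▸ s1
  s1 = b.(a.(rec X. b.b.(a.X + (0 + X) + 0)) + (0 + (rec X. b.b.(a.X + (0 + X) + 0))) + 0) :: --b--▸ s2
  s2 = a.(rec X. b.b.(a.X + (0 + X) + 0)) + (0 + (rec X. b.b.(a.X + (0 + X) + 0))) + 0 :: --a--▸ s0, --b--▸ s1
Reachable graph of Q (3 states):
  t0 = rec X. b.b.(a.X + (0 + X)) :: --b--▸ t1
  t1 = b.(a.(rec X. b.b.(a.X + (0 + X))) + (0 + (rec X. b.b.(a.X + (0 + X))))) :: --b--▸ t2
  t2 = a.(rec X. b.b.(a.X + (0 + X))) + (0 + (rec X. b.b.(a.X + (0 + X)))) :: --a--▸ t0, --b--▸ t1
Bisimilarity quotient blocks:
  B0 = {s0, t0}
  B1 = {s1, t1}
  B2 = {s2, t2}
s0 ∈ B0, t0 ∈ B0 → same block

bisimilar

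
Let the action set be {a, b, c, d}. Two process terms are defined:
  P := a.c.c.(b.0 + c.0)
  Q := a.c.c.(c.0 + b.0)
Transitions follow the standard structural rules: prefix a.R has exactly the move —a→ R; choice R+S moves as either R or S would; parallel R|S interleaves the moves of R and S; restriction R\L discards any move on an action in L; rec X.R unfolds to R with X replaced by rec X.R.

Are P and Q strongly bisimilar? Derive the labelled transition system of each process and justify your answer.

YES

P's transition system — 5 states:
  m0 = a.c.c.(b.0 + c.0) | ··a··> m1
  m1 = c.c.(b.0 + c.0) | ··c··> m2
  m2 = c.(b.0 + c.0) | ··c··> m3
  m3 = b.0 + c.0 | ··b··> m4, ··c··> m4
  m4 = 0 | (no moves)
Q's transition system — 5 states:
  n0 = a.c.c.(c.0 + b.0) | ··a··> n1
  n1 = c.c.(c.0 + b.0) | ··c··> n2
  n2 = c.(c.0 + b.0) | ··c··> n3
  n3 = c.0 + b.0 | ··b··> n4, ··c··> n4
  n4 = 0 | (no moves)
Coarsest stable partition (strong bisimilarity classes):
  B0 = {m0, n0}
  B1 = {m1, n1}
  B2 = {m2, n2}
  B3 = {m3, n3}
  B4 = {m4, n4}
m0 ∈ B0, n0 ∈ B0 → same block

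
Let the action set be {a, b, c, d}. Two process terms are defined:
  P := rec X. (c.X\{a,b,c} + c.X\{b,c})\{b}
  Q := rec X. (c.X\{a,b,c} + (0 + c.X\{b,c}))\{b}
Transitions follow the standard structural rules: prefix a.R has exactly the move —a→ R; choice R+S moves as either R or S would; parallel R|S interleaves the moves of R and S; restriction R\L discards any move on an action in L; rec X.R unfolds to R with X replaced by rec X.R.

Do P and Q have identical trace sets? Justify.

trace-equivalent

LTS(P): 3 reachable states
  s0 = rec X. (c.X\{a,b,c} + c.X\{b,c})\{b} :: —c→ s1, —c→ s2
  s1 = (rec X. (c.X\{a,b,c} + c.X\{b,c})\{b})\{a,b,c}\{b} :: ∅
  s2 = (rec X. (c.X\{a,b,c} + c.X\{b,c})\{b})\{b,c}\{b} :: ∅
LTS(Q): 3 reachable states
  t0 = rec X. (c.X\{a,b,c} + (0 + c.X\{b,c}))\{b} :: —c→ t1, —c→ t2
  t1 = (rec X. (c.X\{a,b,c} + (0 + c.X\{b,c}))\{b})\{a,b,c}\{b} :: ∅
  t2 = (rec X. (c.X\{a,b,c} + (0 + c.X\{b,c}))\{b})\{b,c}\{b} :: ∅
Bisimilarity quotient blocks:
  B0 = {s0, t0}
  B1 = {s1, s2, t1, t2}
s0 ∈ B0, t0 ∈ B0 → same block
Bisimilar ⇒ trace-equivalent.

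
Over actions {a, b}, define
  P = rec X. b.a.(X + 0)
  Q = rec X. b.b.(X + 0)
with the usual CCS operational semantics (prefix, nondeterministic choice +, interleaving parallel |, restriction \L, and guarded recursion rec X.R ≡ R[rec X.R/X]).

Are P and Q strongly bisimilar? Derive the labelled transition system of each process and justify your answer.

LTS(P): 3 reachable states
  m0 = rec X. b.a.(X + 0) → --b--▸ m1
  m1 = a.((rec X. b.a.(X + 0)) + 0) → --a--▸ m2
  m2 = (rec X. b.a.(X + 0)) + 0 → --b--▸ m1
LTS(Q): 3 reachable states
  n0 = rec X. b.b.(X + 0) → --b--▸ n1
  n1 = b.((rec X. b.b.(X + 0)) + 0) → --b--▸ n2
  n2 = (rec X. b.b.(X + 0)) + 0 → --b--▸ n1
Coarsest stable partition (strong bisimilarity classes):
  B0 = {m0, m2}
  B1 = {m1}
  B2 = {n0, n1, n2}
m0 ∈ B0, n0 ∈ B2 → different blocks

P ≁ Q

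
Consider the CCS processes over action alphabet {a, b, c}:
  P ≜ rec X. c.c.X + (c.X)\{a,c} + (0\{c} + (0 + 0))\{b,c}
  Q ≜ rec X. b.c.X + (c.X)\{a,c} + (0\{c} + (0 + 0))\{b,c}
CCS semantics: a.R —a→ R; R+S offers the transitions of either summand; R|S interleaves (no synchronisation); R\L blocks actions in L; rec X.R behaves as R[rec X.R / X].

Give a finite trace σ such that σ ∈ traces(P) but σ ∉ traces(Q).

P's transition system — 2 states:
  u0 = rec X. c.c.X + (c.X)\{a,c} + (0\{c} + (0 + 0))\{b,c} | =c=> u1
  u1 = c.(rec X. c.c.X + (c.X)\{a,c} + (0\{c} + (0 + 0))\{b,c}) | =c=> u0
Q's transition system — 2 states:
  v0 = rec X. b.c.X + (c.X)\{a,c} + (0\{c} + (0 + 0))\{b,c} | =b=> v1
  v1 = c.(rec X. b.c.X + (c.X)\{a,c} + (0\{c} + (0 + 0))\{b,c}) | =c=> v0
Executing c from P (initial set {u0}):
  after c @ step 1: {u1}
  ✓ P
Executing c from Q (initial set {v0}):
  after c @ step 1: ∅ (Q stuck)

c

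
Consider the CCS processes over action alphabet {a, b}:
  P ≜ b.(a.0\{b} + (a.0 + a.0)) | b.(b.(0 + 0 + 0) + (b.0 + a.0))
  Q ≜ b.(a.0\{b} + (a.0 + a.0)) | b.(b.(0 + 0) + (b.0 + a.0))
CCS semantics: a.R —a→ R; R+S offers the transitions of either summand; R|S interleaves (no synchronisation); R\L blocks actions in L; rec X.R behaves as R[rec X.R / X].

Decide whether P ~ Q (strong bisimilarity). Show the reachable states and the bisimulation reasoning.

LTS(P): 16 reachable states
  u0 = b.(a.0\{b} + (a.0 + a.0)) | b.(b.(0 + 0 + 0) + (b.0 + a.0)) ⊢ -b-> u1, -b-> u2
  u1 = (a.0\{b} + (a.0 + a.0)) | b.(b.(0 + 0 + 0) + (b.0 + a.0)) ⊢ -a-> u3, -a-> u4, -b-> u5
  u2 = b.(a.0\{b} + (a.0 + a.0)) | (b.(0 + 0 + 0) + (b.0 + a.0)) ⊢ -a-> u6, -b-> u5, -b-> u6, -b-> u7
  u3 = 0 | b.(b.(0 + 0 + 0) + (b.0 + a.0)) ⊢ -b-> u8
  u4 = 0\{b} | b.(b.(0 + 0 + 0) + (b.0 + a.0)) ⊢ -b-> u9
  u5 = (a.0\{b} + (a.0 + a.0)) | (b.(0 + 0 + 0) + (b.0 + a.0)) ⊢ -a-> u10, -a-> u8, -a-> u9, -b-> u10, -b-> u11
  u6 = b.(a.0\{b} + (a.0 + a.0)) | 0 ⊢ -b-> u10
  u7 = b.(a.0\{b} + (a.0 + a.0)) | (0 + 0 + 0) ⊢ -b-> u11
  u8 = 0 | (b.(0 + 0 + 0) + (b.0 + a.0)) ⊢ -a-> u12, -b-> u12, -b-> u13
  u9 = 0\{b} | (b.(0 + 0 + 0) + (b.0 + a.0)) ⊢ -a-> u14, -b-> u14, -b-> u15
  u10 = (a.0\{b} + (a.0 + a.0)) | 0 ⊢ -a-> u12, -a-> u14
  u11 = (a.0\{b} + (a.0 + a.0)) | (0 + 0 + 0) ⊢ -a-> u13, -a-> u15
  u12 = 0 | 0 ⊢ ·
  u13 = 0 | (0 + 0 + 0) ⊢ ·
  u14 = 0\{b} | 0 ⊢ ·
  u15 = 0\{b} | (0 + 0 + 0) ⊢ ·
LTS(Q): 16 reachable states
  v0 = b.(a.0\{b} + (a.0 + a.0)) | b.(b.(0 + 0) + (b.0 + a.0)) ⊢ -b-> v1, -b-> v2
  v1 = (a.0\{b} + (a.0 + a.0)) | b.(b.(0 + 0) + (b.0 + a.0)) ⊢ -a-> v3, -a-> v4, -b-> v5
  v2 = b.(a.0\{b} + (a.0 + a.0)) | (b.(0 + 0) + (b.0 + a.0)) ⊢ -a-> v6, -b-> v5, -b-> v6, -b-> v7
  v3 = 0 | b.(b.(0 + 0) + (b.0 + a.0)) ⊢ -b-> v8
  v4 = 0\{b} | b.(b.(0 + 0) + (b.0 + a.0)) ⊢ -b-> v9
  v5 = (a.0\{b} + (a.0 + a.0)) | (b.(0 + 0) + (b.0 + a.0)) ⊢ -a-> v10, -a-> v8, -a-> v9, -b-> v10, -b-> v11
  v6 = b.(a.0\{b} + (a.0 + a.0)) | 0 ⊢ -b-> v10
  v7 = b.(a.0\{b} + (a.0 + a.0)) | (0 + 0) ⊢ -b-> v11
  v8 = 0 | (b.(0 + 0) + (b.0 + a.0)) ⊢ -a-> v12, -b-> v12, -b-> v13
  v9 = 0\{b} | (b.(0 + 0) + (b.0 + a.0)) ⊢ -a-> v14, -b-> v14, -b-> v15
  v10 = (a.0\{b} + (a.0 + a.0)) | 0 ⊢ -a-> v12, -a-> v14
  v11 = (a.0\{b} + (a.0 + a.0)) | (0 + 0) ⊢ -a-> v13, -a-> v15
  v12 = 0 | 0 ⊢ ·
  v13 = 0 | (0 + 0) ⊢ ·
  v14 = 0\{b} | 0 ⊢ ·
  v15 = 0\{b} | (0 + 0) ⊢ ·
Coarsest stable partition (strong bisimilarity classes):
  B0 = {u0, v0}
  B1 = {u1, v1}
  B2 = {u3, u4, v3, v4}
  B3 = {u8, u9, v8, v9}
  B4 = {u12, u13, u14, u15, v12, v13, v14, v15}
  B5 = {u5, v5}
  B6 = {u10, u11, v10, v11}
  B7 = {u2, v2}
  B8 = {u6, u7, v6, v7}
u0 ∈ B0, v0 ∈ B0 → same block

YES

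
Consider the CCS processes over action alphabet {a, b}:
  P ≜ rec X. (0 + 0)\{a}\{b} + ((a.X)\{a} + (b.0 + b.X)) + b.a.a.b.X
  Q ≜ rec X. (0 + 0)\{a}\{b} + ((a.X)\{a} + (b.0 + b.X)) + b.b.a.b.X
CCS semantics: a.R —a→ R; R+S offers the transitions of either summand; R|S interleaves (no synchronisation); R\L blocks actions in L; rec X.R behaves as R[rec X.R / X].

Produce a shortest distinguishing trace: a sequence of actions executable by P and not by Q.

Reachable graph of P (5 states):
  s0 = rec X. (0 + 0)\{a}\{b} + ((a.X)\{a} + (b.0 + b.X)) + b.a.a.b.X | -b-> s0, -b-> s1, -b-> s2
  s1 = 0 | stopped
  s2 = a.a.b.(rec X. (0 + 0)\{a}\{b} + ((a.X)\{a} + (b.0 + b.X)) + b.a.a.b.X) | -a-> s3
  s3 = a.b.(rec X. (0 + 0)\{a}\{b} + ((a.X)\{a} + (b.0 + b.X)) + b.a.a.b.X) | -a-> s4
  s4 = b.(rec X. (0 + 0)\{a}\{b} + ((a.X)\{a} + (b.0 + b.X)) + b.a.a.b.X) | -b-> s0
Reachable graph of Q (5 states):
  t0 = rec X. (0 + 0)\{a}\{b} + ((a.X)\{a} + (b.0 + b.X)) + b.b.a.b.X | -b-> t0, -b-> t1, -b-> t2
  t1 = 0 | stopped
  t2 = b.a.b.(rec X. (0 + 0)\{a}\{b} + ((a.X)\{a} + (b.0 + b.X)) + b.b.a.b.X) | -b-> t3
  t3 = a.b.(rec X. (0 + 0)\{a}\{b} + ((a.X)\{a} + (b.0 + b.X)) + b.b.a.b.X) | -a-> t4
  t4 = b.(rec X. (0 + 0)\{a}\{b} + ((a.X)\{a} + (b.0 + b.X)) + b.b.a.b.X) | -b-> t0
Trace ⟨ba⟩ through P, begin at {s0}:
  step 1 (b): {s0, s1, s2}
  step 2 (a): {s3}
  — P admits the full trace.
Trace ⟨ba⟩ through Q, begin at {t0}:
  step 1 (b): {t0, t1, t2}
  step 2 (a): ∅  — Q cannot continue

ba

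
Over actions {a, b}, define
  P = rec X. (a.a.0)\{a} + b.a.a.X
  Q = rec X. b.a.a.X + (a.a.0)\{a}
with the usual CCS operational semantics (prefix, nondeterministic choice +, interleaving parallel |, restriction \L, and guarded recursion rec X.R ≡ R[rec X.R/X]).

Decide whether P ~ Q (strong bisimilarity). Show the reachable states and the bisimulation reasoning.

P's transition system — 3 states:
  u0 = rec X. (a.a.0)\{a} + b.a.a.X ⊢ —b→ u1
  u1 = a.a.(rec X. (a.a.0)\{a} + b.a.a.X) ⊢ —a→ u2
  u2 = a.(rec X. (a.a.0)\{a} + b.a.a.X) ⊢ —a→ u0
Q's transition system — 3 states:
  v0 = rec X. b.a.a.X + (a.a.0)\{a} ⊢ —b→ v1
  v1 = a.a.(rec X. b.a.a.X + (a.a.0)\{a}) ⊢ —a→ v2
  v2 = a.(rec X. b.a.a.X + (a.a.0)\{a}) ⊢ —a→ v0
Coarsest stable partition (strong bisimilarity classes):
  B0 = {u0, v0}
  B1 = {u1, v1}
  B2 = {u2, v2}
u0 ∈ B0, v0 ∈ B0 → same block

bisimilar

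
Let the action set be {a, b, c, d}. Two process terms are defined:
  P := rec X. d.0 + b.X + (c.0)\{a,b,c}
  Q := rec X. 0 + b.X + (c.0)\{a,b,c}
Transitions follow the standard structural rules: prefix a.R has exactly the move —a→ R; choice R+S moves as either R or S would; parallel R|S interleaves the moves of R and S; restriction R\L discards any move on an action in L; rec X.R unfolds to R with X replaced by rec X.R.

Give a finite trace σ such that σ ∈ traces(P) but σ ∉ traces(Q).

d

P's transition system — 2 states:
  u0 = rec X. d.0 + b.X + (c.0)\{a,b,c} has moves ··b··> u0, ··d··> u1
  u1 = 0 has moves stopped
Q's transition system — 1 states:
  v0 = rec X. 0 + b.X + (c.0)\{a,b,c} has moves ··b··> v0
Trace ⟨d⟩ through P, begin at {u0}:
  step 1 (d): {u1}
  P completes σ.
Trace ⟨d⟩ through Q, begin at {v0}:
  step 1 (d): no successor for Q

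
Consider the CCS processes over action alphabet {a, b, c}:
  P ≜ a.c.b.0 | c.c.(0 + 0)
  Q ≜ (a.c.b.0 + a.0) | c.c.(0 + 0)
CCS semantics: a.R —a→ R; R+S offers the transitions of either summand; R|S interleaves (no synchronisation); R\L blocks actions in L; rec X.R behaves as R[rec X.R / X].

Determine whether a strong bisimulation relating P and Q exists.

NO

LTS(P): 12 reachable states
  s0 = a.c.b.0 | c.c.(0 + 0) | --a--▸ s1, --c--▸ s2
  s1 = c.b.0 | c.c.(0 + 0) | --c--▸ s3, --c--▸ s4
  s2 = a.c.b.0 | c.(0 + 0) | --a--▸ s4, --c--▸ s5
  s3 = b.0 | c.c.(0 + 0) | --b--▸ s6, --c--▸ s7
  s4 = c.b.0 | c.(0 + 0) | --c--▸ s7, --c--▸ s8
  s5 = a.c.b.0 | (0 + 0) | --a--▸ s8
  s6 = 0 | c.c.(0 + 0) | --c--▸ s9
  s7 = b.0 | c.(0 + 0) | --b--▸ s9, --c--▸ s10
  s8 = c.b.0 | (0 + 0) | --c--▸ s10
  s9 = 0 | c.(0 + 0) | --c--▸ s11
  s10 = b.0 | (0 + 0) | --b--▸ s11
  s11 = 0 | (0 + 0) | ∅
LTS(Q): 12 reachable states
  t0 = (a.c.b.0 + a.0) | c.c.(0 + 0) | --a--▸ t1, --a--▸ t2, --c--▸ t3
  t1 = 0 | c.c.(0 + 0) | --c--▸ t4
  t2 = c.b.0 | c.c.(0 + 0) | --c--▸ t5, --c--▸ t6
  t3 = (a.c.b.0 + a.0) | c.(0 + 0) | --a--▸ t4, --a--▸ t6, --c--▸ t7
  t4 = 0 | c.(0 + 0) | --c--▸ t8
  t5 = b.0 | c.c.(0 + 0) | --b--▸ t1, --c--▸ t9
  t6 = c.b.0 | c.(0 + 0) | --c--▸ t10, --c--▸ t9
  t7 = (a.c.b.0 + a.0) | (0 + 0) | --a--▸ t10, --a--▸ t8
  t8 = 0 | (0 + 0) | ∅
  t9 = b.0 | c.(0 + 0) | --b--▸ t4, --c--▸ t11
  t10 = c.b.0 | (0 + 0) | --c--▸ t11
  t11 = b.0 | (0 + 0) | --b--▸ t8
Coarsest stable partition (strong bisimilarity classes):
  B0 = {s0}
  B1 = {s2}
  B2 = {s4, t6}
  B3 = {s7, t9}
  B4 = {s9, t4}
  B5 = {s11, t8}
  B6 = {s10, t11}
  B7 = {s8, t10}
  B8 = {s5}
  B9 = {s1, t2}
  B10 = {s3, t5}
  B11 = {s6, t1}
  B12 = {t0}
  B13 = {t3}
  B14 = {t7}
s0 ∈ B0, t0 ∈ B12 → different blocks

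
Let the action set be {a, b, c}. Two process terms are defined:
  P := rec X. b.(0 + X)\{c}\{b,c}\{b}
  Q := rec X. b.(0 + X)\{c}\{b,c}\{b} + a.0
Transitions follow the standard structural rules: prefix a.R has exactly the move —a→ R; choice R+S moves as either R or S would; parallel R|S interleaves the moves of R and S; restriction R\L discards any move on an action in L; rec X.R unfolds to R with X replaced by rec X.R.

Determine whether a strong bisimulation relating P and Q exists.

Reachable graph of P (2 states):
  m0 = rec X. b.(0 + X)\{c}\{b,c}\{b} ⊢ --b--▸ m1
  m1 = (0 + (rec X. b.(0 + X)\{c}\{b,c}\{b}))\{c}\{b,c}\{b} ⊢ ·
Reachable graph of Q (4 states):
  n0 = rec X. b.(0 + X)\{c}\{b,c}\{b} + a.0 ⊢ --a--▸ n1, --b--▸ n2
  n1 = 0 ⊢ ·
  n2 = (0 + (rec X. b.(0 + X)\{c}\{b,c}\{b} + a.0))\{c}\{b,c}\{b} ⊢ --a--▸ n3
  n3 = 0\{c}\{b,c}\{b} ⊢ ·
Coarsest stable partition (strong bisimilarity classes):
  B0 = {m0}
  B1 = {m1, n1, n3}
  B2 = {n0}
  B3 = {n2}
m0 ∈ B0, n0 ∈ B2 → different blocks

P ≁ Q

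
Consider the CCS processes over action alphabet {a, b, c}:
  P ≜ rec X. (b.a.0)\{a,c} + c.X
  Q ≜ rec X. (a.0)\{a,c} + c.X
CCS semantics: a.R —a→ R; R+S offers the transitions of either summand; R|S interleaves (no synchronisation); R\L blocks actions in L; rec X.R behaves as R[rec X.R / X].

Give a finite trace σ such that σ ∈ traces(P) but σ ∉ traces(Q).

P's transition system — 2 states:
  u0 = rec X. (b.a.0)\{a,c} + c.X → --b--▸ u1, --c--▸ u0
  u1 = (a.0)\{a,c} → deadlocked
Q's transition system — 1 states:
  v0 = rec X. (a.0)\{a,c} + c.X → --c--▸ v0
Run σ = ⟨b⟩ on P: start {u0}
  step 1 (b): {u1}
  ✓ P
Run σ = ⟨b⟩ on Q: start {v0}
  step 1 (b): ∅  — Q cannot continue

b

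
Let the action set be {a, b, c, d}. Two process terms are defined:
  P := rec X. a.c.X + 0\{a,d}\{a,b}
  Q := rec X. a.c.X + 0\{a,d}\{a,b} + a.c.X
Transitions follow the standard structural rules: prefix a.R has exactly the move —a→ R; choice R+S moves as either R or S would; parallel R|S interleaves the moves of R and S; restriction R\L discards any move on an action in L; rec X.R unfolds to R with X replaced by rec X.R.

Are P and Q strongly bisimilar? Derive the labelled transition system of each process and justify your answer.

P ~ Q

LTS(P): 2 reachable states
  u0 = rec X. a.c.X + 0\{a,d}\{a,b} has moves -a-> u1
  u1 = c.(rec X. a.c.X + 0\{a,d}\{a,b}) has moves -c-> u0
LTS(Q): 2 reachable states
  v0 = rec X. a.c.X + 0\{a,d}\{a,b} + a.c.X has moves -a-> v1
  v1 = c.(rec X. a.c.X + 0\{a,d}\{a,b} + a.c.X) has moves -c-> v0
Coarsest stable partition (strong bisimilarity classes):
  B0 = {u0, v0}
  B1 = {u1, v1}
u0 ∈ B0, v0 ∈ B0 → same block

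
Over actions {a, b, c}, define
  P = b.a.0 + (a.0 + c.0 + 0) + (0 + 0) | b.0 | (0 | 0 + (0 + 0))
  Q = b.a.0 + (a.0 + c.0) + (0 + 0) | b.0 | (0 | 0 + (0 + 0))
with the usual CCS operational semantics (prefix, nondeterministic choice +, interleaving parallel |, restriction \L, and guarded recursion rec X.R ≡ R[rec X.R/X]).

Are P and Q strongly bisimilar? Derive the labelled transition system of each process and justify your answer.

Reachable graph of P (4 states):
  p0 = b.a.0 + (a.0 + c.0 + 0) + (0 + 0) | b.0 | (0 | 0 + (0 + 0)) has moves -a-> p1, -b-> p2, -b-> p3, -c-> p1
  p1 = 0 has moves ·
  p2 = (0 + 0) | 0 | (0 | 0 + (0 + 0)) has moves ·
  p3 = a.0 has moves -a-> p1
Reachable graph of Q (4 states):
  q0 = b.a.0 + (a.0 + c.0) + (0 + 0) | b.0 | (0 | 0 + (0 + 0)) has moves -a-> q1, -b-> q2, -b-> q3, -c-> q1
  q1 = 0 has moves ·
  q2 = (0 + 0) | 0 | (0 | 0 + (0 + 0)) has moves ·
  q3 = a.0 has moves -a-> q1
Bisimilarity quotient blocks:
  B0 = {p0, q0}
  B1 = {p1, p2, q1, q2}
  B2 = {p3, q3}
p0 ∈ B0, q0 ∈ B0 → same block

P ~ Q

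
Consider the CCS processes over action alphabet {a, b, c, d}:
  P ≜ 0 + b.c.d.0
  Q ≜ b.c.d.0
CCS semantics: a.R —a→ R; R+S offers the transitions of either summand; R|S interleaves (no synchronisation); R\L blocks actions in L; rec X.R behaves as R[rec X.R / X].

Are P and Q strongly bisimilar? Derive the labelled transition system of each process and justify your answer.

LTS(P): 4 reachable states
  s0 = 0 + b.c.d.0 → -b-> s1
  s1 = c.d.0 → -c-> s2
  s2 = d.0 → -d-> s3
  s3 = 0 → ∅
LTS(Q): 4 reachable states
  t0 = b.c.d.0 → -b-> t1
  t1 = c.d.0 → -c-> t2
  t2 = d.0 → -d-> t3
  t3 = 0 → ∅
Partition-refinement fixed point:
  B0 = {s0, t0}
  B1 = {s1, t1}
  B2 = {s2, t2}
  B3 = {s3, t3}
s0 ∈ B0, t0 ∈ B0 → same block

YES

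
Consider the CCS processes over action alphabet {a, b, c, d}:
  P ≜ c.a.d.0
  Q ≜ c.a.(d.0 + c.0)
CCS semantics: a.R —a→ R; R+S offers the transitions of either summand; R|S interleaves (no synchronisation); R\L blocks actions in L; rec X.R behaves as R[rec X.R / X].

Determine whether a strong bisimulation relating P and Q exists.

not bisimilar

Reachable graph of P (4 states):
  u0 = c.a.d.0 | -c-> u1
  u1 = a.d.0 | -a-> u2
  u2 = d.0 | -d-> u3
  u3 = 0 | (no moves)
Reachable graph of Q (4 states):
  v0 = c.a.(d.0 + c.0) | -c-> v1
  v1 = a.(d.0 + c.0) | -a-> v2
  v2 = d.0 + c.0 | -c-> v3, -d-> v3
  v3 = 0 | (no moves)
Bisimilarity quotient blocks:
  B0 = {u0}
  B1 = {u1}
  B2 = {u2}
  B3 = {u3, v3}
  B4 = {v0}
  B5 = {v1}
  B6 = {v2}
u0 ∈ B0, v0 ∈ B4 → different blocks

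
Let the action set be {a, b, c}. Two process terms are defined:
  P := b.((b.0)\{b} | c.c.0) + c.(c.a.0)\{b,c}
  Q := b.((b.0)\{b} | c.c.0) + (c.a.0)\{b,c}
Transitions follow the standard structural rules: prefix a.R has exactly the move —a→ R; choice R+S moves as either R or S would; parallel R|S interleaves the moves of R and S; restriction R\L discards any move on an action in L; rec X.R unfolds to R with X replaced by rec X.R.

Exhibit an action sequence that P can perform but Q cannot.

c

P's transition system — 5 states:
  m0 = b.((b.0)\{b} | c.c.0) + c.(c.a.0)\{b,c} → ··b··> m1, ··c··> m2
  m1 = (b.0)\{b} | c.c.0 → ··c··> m3
  m2 = (c.a.0)\{b,c} → ∅
  m3 = (b.0)\{b} | c.0 → ··c··> m4
  m4 = (b.0)\{b} | 0 → ∅
Q's transition system — 4 states:
  n0 = b.((b.0)\{b} | c.c.0) + (c.a.0)\{b,c} → ··b··> n1
  n1 = (b.0)\{b} | c.c.0 → ··c··> n2
  n2 = (b.0)\{b} | c.0 → ··c··> n3
  n3 = (b.0)\{b} | 0 → ∅
Executing c from P (initial set {m0}):
  step 1 (c): {m2}
  P completes σ.
Executing c from Q (initial set {n0}):
  step 1 (c): no successor for Q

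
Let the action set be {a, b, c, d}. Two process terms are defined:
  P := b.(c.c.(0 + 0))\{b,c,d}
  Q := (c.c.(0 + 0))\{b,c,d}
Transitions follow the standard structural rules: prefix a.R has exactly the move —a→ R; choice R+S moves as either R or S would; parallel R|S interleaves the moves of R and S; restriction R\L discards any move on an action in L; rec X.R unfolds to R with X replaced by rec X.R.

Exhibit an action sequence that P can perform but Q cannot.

P's transition system — 2 states:
  p0 = b.(c.c.(0 + 0))\{b,c,d} ⊢ =b=> p1
  p1 = (c.c.(0 + 0))\{b,c,d} ⊢ ∅
Q's transition system — 1 states:
  q0 = (c.c.(0 + 0))\{b,c,d} ⊢ ∅
Trace ⟨b⟩ through P, begin at {p0}:
  step 1 (b): {p1}
  — P admits the full trace.
Trace ⟨b⟩ through Q, begin at {q0}:
  step 1 (b): ∅  — Q cannot continue

b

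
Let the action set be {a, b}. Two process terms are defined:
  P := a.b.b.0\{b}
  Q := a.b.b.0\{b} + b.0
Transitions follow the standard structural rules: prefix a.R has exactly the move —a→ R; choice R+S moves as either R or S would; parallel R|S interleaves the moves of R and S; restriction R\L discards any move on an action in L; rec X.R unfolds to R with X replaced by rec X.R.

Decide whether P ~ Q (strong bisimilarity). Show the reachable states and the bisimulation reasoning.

P ≁ Q

LTS(P): 4 reachable states
  u0 = a.b.b.0\{b} ⊢ —a→ u1
  u1 = b.b.0\{b} ⊢ —b→ u2
  u2 = b.0\{b} ⊢ —b→ u3
  u3 = 0\{b} ⊢ ∅
LTS(Q): 5 reachable states
  v0 = a.b.b.0\{b} + b.0 ⊢ —a→ v1, —b→ v2
  v1 = b.b.0\{b} ⊢ —b→ v3
  v2 = 0 ⊢ ∅
  v3 = b.0\{b} ⊢ —b→ v4
  v4 = 0\{b} ⊢ ∅
Coarsest stable partition (strong bisimilarity classes):
  B0 = {u0}
  B1 = {u1, v1}
  B2 = {u2, v3}
  B3 = {u3, v2, v4}
  B4 = {v0}
u0 ∈ B0, v0 ∈ B4 → different blocks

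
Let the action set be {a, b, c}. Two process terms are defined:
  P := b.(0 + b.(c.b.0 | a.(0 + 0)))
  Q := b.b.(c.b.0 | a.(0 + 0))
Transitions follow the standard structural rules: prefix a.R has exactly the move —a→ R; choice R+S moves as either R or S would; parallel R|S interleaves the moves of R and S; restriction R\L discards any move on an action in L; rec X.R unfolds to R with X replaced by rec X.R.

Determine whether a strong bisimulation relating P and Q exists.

P ~ Q

Reachable graph of P (8 states):
  s0 = b.(0 + b.(c.b.0 | a.(0 + 0))) | --b--▸ s1
  s1 = 0 + b.(c.b.0 | a.(0 + 0)) | --b--▸ s2
  s2 = c.b.0 | a.(0 + 0) | --a--▸ s3, --c--▸ s4
  s3 = c.b.0 | (0 + 0) | --c--▸ s5
  s4 = b.0 | a.(0 + 0) | --a--▸ s5, --b--▸ s6
  s5 = b.0 | (0 + 0) | --b--▸ s7
  s6 = 0 | a.(0 + 0) | --a--▸ s7
  s7 = 0 | (0 + 0) | deadlocked
Reachable graph of Q (8 states):
  t0 = b.b.(c.b.0 | a.(0 + 0)) | --b--▸ t1
  t1 = b.(c.b.0 | a.(0 + 0)) | --b--▸ t2
  t2 = c.b.0 | a.(0 + 0) | --a--▸ t3, --c--▸ t4
  t3 = c.b.0 | (0 + 0) | --c--▸ t5
  t4 = b.0 | a.(0 + 0) | --a--▸ t5, --b--▸ t6
  t5 = b.0 | (0 + 0) | --b--▸ t7
  t6 = 0 | a.(0 + 0) | --a--▸ t7
  t7 = 0 | (0 + 0) | deadlocked
Bisimilarity quotient blocks:
  B0 = {s0, t0}
  B1 = {s1, t1}
  B2 = {s2, t2}
  B3 = {s4, t4}
  B4 = {s5, t5}
  B5 = {s7, t7}
  B6 = {s6, t6}
  B7 = {s3, t3}
s0 ∈ B0, t0 ∈ B0 → same block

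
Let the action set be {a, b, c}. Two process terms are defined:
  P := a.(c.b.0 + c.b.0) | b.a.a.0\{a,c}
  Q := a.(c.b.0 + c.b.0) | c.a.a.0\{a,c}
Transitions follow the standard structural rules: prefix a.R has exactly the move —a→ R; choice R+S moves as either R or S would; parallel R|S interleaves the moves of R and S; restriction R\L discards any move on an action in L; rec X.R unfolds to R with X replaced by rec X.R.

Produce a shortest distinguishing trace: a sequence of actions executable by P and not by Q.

LTS(P): 16 reachable states
  s0 = a.(c.b.0 + c.b.0) | b.a.a.0\{a,c} ⊢ —a→ s1, —b→ s2
  s1 = (c.b.0 + c.b.0) | b.a.a.0\{a,c} ⊢ —b→ s3, —c→ s4
  s2 = a.(c.b.0 + c.b.0) | a.a.0\{a,c} ⊢ —a→ s3, —a→ s5
  s3 = (c.b.0 + c.b.0) | a.a.0\{a,c} ⊢ —a→ s6, —c→ s7
  s4 = b.0 | b.a.a.0\{a,c} ⊢ —b→ s7, —b→ s8
  s5 = a.(c.b.0 + c.b.0) | a.0\{a,c} ⊢ —a→ s6, —a→ s9
  s6 = (c.b.0 + c.b.0) | a.0\{a,c} ⊢ —a→ s10, —c→ s11
  s7 = b.0 | a.a.0\{a,c} ⊢ —a→ s11, —b→ s12
  s8 = 0 | b.a.a.0\{a,c} ⊢ —b→ s12
  s9 = a.(c.b.0 + c.b.0) | 0\{a,c} ⊢ —a→ s10
  s10 = (c.b.0 + c.b.0) | 0\{a,c} ⊢ —c→ s13
  s11 = b.0 | a.0\{a,c} ⊢ —a→ s13, —b→ s14
  s12 = 0 | a.a.0\{a,c} ⊢ —a→ s14
  s13 = b.0 | 0\{a,c} ⊢ —b→ s15
  s14 = 0 | a.0\{a,c} ⊢ —a→ s15
  s15 = 0 | 0\{a,c} ⊢ ·
LTS(Q): 16 reachable states
  t0 = a.(c.b.0 + c.b.0) | c.a.a.0\{a,c} ⊢ —a→ t1, —c→ t2
  t1 = (c.b.0 + c.b.0) | c.a.a.0\{a,c} ⊢ —c→ t3, —c→ t4
  t2 = a.(c.b.0 + c.b.0) | a.a.0\{a,c} ⊢ —a→ t3, —a→ t5
  t3 = (c.b.0 + c.b.0) | a.a.0\{a,c} ⊢ —a→ t6, —c→ t7
  t4 = b.0 | c.a.a.0\{a,c} ⊢ —b→ t8, —c→ t7
  t5 = a.(c.b.0 + c.b.0) | a.0\{a,c} ⊢ —a→ t6, —a→ t9
  t6 = (c.b.0 + c.b.0) | a.0\{a,c} ⊢ —a→ t10, —c→ t11
  t7 = b.0 | a.a.0\{a,c} ⊢ —a→ t11, —b→ t12
  t8 = 0 | c.a.a.0\{a,c} ⊢ —c→ t12
  t9 = a.(c.b.0 + c.b.0) | 0\{a,c} ⊢ —a→ t10
  t10 = (c.b.0 + c.b.0) | 0\{a,c} ⊢ —c→ t13
  t11 = b.0 | a.0\{a,c} ⊢ —a→ t13, —b→ t14
  t12 = 0 | a.a.0\{a,c} ⊢ —a→ t14
  t13 = b.0 | 0\{a,c} ⊢ —b→ t15
  t14 = 0 | a.0\{a,c} ⊢ —a→ t15
  t15 = 0 | 0\{a,c} ⊢ ·
Executing b from P (initial set {s0}):
  after b @ step 1: {s2}
  ✓ P
Executing b from Q (initial set {t0}):
  after b @ step 1: no successor for Q

b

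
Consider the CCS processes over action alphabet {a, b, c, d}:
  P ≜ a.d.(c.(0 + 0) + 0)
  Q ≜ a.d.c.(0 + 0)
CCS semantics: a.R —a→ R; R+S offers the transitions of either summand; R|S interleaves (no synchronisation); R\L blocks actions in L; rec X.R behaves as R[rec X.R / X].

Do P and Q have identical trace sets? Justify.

trace-equivalent

P's transition system — 4 states:
  s0 = a.d.(c.(0 + 0) + 0) → —a→ s1
  s1 = d.(c.(0 + 0) + 0) → —d→ s2
  s2 = c.(0 + 0) + 0 → —c→ s3
  s3 = 0 + 0 → ∅
Q's transition system — 4 states:
  t0 = a.d.c.(0 + 0) → —a→ t1
  t1 = d.c.(0 + 0) → —d→ t2
  t2 = c.(0 + 0) → —c→ t3
  t3 = 0 + 0 → ∅
Bisimilarity quotient blocks:
  B0 = {s0, t0}
  B1 = {s1, t1}
  B2 = {s2, t2}
  B3 = {s3, t3}
s0 ∈ B0, t0 ∈ B0 → same block
Bisimilar ⇒ trace-equivalent.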